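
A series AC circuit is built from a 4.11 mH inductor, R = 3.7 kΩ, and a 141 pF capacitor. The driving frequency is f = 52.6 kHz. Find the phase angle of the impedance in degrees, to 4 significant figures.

ω = 2πf = 330500 rad/s
X_L = ωL = 1358 Ω
X_C = 1/(ωC) = 21460 Ω
Net reactance X = X_L − X_C = -20100 Ω
Z = 3700 − j20100 Ω
|Z| = √(3700² + 20100²) = 20440 Ω
∠Z = arctan(-20100/3700) = -79.57°

-79.57°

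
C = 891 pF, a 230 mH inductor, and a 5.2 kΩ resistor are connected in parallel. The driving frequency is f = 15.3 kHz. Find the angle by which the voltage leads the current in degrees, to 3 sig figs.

-11.9°

ω = 2πf = 96130 rad/s
X_L = ωL = 22100 Ω
X_C = 1/(ωC) = 11700 Ω
Parallel: admittances add. Y = 1/R + 1/(jωL) + jωC
Y = (0.000192 + j4.04e-05) S
|Y| = 0.000197 S → |Z| = 1/|Y| = 5090 Ω, ∠Z = −∠Y = -11.9°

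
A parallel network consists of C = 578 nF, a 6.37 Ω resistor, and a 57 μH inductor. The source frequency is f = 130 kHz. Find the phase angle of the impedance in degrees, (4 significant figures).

ω = 2πf = 816800 rad/s
X_L = ωL = 46.56 Ω
X_C = 1/(ωC) = 2.118 Ω
Parallel: admittances add. Y = 1/R + 1/(jωL) + jωC
Y = (0.1570 + j0.4506) S
|Y| = 0.4772 S → |Z| = 1/|Y| = 2.096 Ω, ∠Z = −∠Y = -70.79°

-70.79°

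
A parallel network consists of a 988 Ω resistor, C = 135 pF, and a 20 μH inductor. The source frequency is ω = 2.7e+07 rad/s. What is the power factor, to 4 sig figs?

0.4916

X_L = ωL = 540.0 Ω
X_C = 1/(ωC) = 274.3 Ω
Parallel: admittances add. Y = 1/R + 1/(jωL) + jωC
Y = (0.001012 + j0.001793) S
|Y| = 0.002059 S → |Z| = 1/|Y| = 485.7 Ω, ∠Z = −∠Y = -60.56°
cos φ = cos(-60.56°) = 0.4916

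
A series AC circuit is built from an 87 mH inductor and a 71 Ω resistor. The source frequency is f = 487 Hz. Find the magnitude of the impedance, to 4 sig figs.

ω = 2πf = 3060 rad/s
X_L = ωL = 266.2 Ω
Z = 71.00 + j266.2 Ω
|Z| = √(71.00² + 266.2²) = 275.5 Ω

275.5 Ω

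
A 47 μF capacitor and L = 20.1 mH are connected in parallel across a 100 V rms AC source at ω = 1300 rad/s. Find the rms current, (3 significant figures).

X_L = ωL = 26.1 Ω
X_C = 1/(ωC) = 16.4 Ω
Parallel: admittances add. Y = 1/(jωL) + jωC
Y = (0 + j0.0228) S
|Y| = 0.0228 S → |Z| = 1/|Y| = 43.8 Ω, ∠Z = −∠Y = -90.0°
I = V/|Z| = 100/43.8 = 2.28 A

2.28 A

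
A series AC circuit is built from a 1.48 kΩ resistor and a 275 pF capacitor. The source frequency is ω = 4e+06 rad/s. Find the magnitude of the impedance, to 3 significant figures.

1740 Ω

X_C = 1/(ωC) = 909 Ω
Z = 1480 − j909 Ω
|Z| = √(1480² + 909²) = 1740 Ω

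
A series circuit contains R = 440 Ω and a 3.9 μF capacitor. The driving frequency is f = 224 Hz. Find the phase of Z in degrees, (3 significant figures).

ω = 2πf = 1407 rad/s
X_C = 1/(ωC) = 182 Ω
Z = 440 − j182 Ω
|Z| = √(440² + 182²) = 476 Ω
∠Z = arctan(-182/440) = -22.5°

-22.5°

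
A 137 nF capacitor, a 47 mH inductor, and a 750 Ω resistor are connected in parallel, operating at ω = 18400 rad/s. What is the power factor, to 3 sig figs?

0.699

X_L = ωL = 865 Ω
X_C = 1/(ωC) = 397 Ω
Parallel: admittances add. Y = 1/R + 1/(jωL) + jωC
Y = (0.00133 + j0.00136) S
|Y| = 0.00191 S → |Z| = 1/|Y| = 524 Ω, ∠Z = −∠Y = -45.7°
cos φ = cos(-45.7°) = 0.699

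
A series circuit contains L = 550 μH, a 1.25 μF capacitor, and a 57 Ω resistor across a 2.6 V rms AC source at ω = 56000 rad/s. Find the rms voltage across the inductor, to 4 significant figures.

1.349 V

X_L = ωL = 30.80 Ω
X_C = 1/(ωC) = 14.29 Ω
Net reactance X = X_L − X_C = 16.51 Ω
Z = 57.00 + j16.51 Ω
|Z| = √(57.00² + 16.51²) = 59.34 Ω
I = V/|Z| = 43.81 mA
V_L = I·|Z_L| = 0.04381 × 30.80 = 1.349 V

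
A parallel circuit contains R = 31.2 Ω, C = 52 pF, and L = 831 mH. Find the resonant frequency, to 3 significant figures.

ω₀ = 1/√(LC) = 1/√(0.831 × 5.2e-11) = 152100 rad/s
f₀ = ω₀/(2π) = 24.2 kHz

24.2 kHz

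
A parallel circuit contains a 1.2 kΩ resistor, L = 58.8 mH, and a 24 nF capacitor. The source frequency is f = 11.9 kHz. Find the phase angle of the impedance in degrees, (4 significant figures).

-62.00°

ω = 2πf = 74770 rad/s
X_L = ωL = 4396 Ω
X_C = 1/(ωC) = 557.3 Ω
Parallel: admittances add. Y = 1/R + 1/(jωL) + jωC
Y = (0.0008333 + j0.001567) S
|Y| = 0.001775 S → |Z| = 1/|Y| = 563.4 Ω, ∠Z = −∠Y = -62.00°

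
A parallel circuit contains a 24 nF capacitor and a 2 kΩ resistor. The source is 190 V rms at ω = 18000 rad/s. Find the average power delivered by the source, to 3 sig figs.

X_C = 1/(ωC) = 2310 Ω
Parallel: admittances add. Y = 1/R + jωC
Y = (0.000500 + j0.000432) S
|Y| = 0.000661 S → |Z| = 1/|Y| = 1510 Ω, ∠Z = −∠Y = -40.8°
I = V/|Z| = 126 mA
P = VI cos φ = 190 × 0.126 × cos(-40.8°) = 18.0 W

18.0 W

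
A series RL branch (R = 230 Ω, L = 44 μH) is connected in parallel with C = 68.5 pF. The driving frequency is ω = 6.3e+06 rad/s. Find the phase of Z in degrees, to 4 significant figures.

43.88°

X_L = ωL = 277.2 Ω
X_C = 1/(ωC) = 2317 Ω
Branch 1 (R+jX_L): Z₁ = 230.0 + j277.2 Ω, |Z₁| = 360.2 Ω
Branch 2 (−jX_C): Z₂ = −j2317 Ω
Parallel: Z = Z₁Z₂/(Z₁+Z₂), |Z| = 406.6 Ω, ∠Z = 43.88°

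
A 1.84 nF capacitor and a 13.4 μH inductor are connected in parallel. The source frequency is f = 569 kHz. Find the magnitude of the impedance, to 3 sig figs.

ω = 2πf = 3.575e+06 rad/s
X_L = ωL = 47.9 Ω
X_C = 1/(ωC) = 152 Ω
Parallel: admittances add. Y = 1/(jωL) + jωC
Y = (0 − j0.0143) S
|Y| = 0.0143 S → |Z| = 1/|Y| = 70.0 Ω, ∠Z = −∠Y = 90.0°

70.0 Ω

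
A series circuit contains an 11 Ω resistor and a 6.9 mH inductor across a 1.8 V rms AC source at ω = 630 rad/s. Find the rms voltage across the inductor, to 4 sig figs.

0.6615 V

X_L = ωL = 4.347 Ω
Z = 11.00 + j4.347 Ω
|Z| = √(11.00² + 4.347²) = 11.83 Ω
I = V/|Z| = 152.2 mA
V_L = I·|Z_L| = 0.1522 × 4.347 = 0.6615 V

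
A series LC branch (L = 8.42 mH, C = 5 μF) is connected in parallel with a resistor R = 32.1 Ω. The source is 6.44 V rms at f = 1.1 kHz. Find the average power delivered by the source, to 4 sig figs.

ω = 2πf = 6912 rad/s
X_L = ωL = 58.19 Ω
X_C = 1/(ωC) = 28.94 Ω
Branch 1: Z₁ = R = 32.10 Ω
Branch 2 (series LC): Z₂ = j(X_L − X_C) = j29.26 Ω
Parallel: Z = Z₁Z₂/(Z₁+Z₂), |Z| = 21.62 Ω, ∠Z = 47.65°
I = V/|Z| = 297.8 mA
P = VI cos φ = 6.44 × 0.2978 × cos(47.65°) = 1.292 W

1.292 W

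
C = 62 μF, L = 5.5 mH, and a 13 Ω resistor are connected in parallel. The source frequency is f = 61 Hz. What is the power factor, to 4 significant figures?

0.1683

ω = 2πf = 383.3 rad/s
X_L = ωL = 2.108 Ω
X_C = 1/(ωC) = 42.08 Ω
Parallel: admittances add. Y = 1/R + 1/(jωL) + jωC
Y = (0.07692 − j0.4506) S
|Y| = 0.4571 S → |Z| = 1/|Y| = 2.188 Ω, ∠Z = −∠Y = 80.31°
cos φ = cos(80.31°) = 0.1683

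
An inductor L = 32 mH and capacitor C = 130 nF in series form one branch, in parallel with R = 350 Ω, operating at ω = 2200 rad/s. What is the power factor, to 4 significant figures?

X_L = ωL = 70.40 Ω
X_C = 1/(ωC) = 3497 Ω
Branch 1: Z₁ = R = 350.0 Ω
Branch 2 (series LC): Z₂ = j(X_L − X_C) = −j3426 Ω
Parallel: Z = Z₁Z₂/(Z₁+Z₂), |Z| = 348.2 Ω, ∠Z = -5.833°
cos φ = cos(-5.833°) = 0.9948

0.9948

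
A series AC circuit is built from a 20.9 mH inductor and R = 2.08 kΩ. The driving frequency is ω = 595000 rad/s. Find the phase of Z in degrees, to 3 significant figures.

X_L = ωL = 12400 Ω
Z = 2080 + j12400 Ω
|Z| = √(2080² + 12400²) = 12600 Ω
∠Z = arctan(12400/2080) = 80.5°

80.5°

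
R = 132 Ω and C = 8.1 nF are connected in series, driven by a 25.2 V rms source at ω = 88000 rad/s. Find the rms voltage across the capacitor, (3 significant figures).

X_C = 1/(ωC) = 1400 Ω
Z = 132 − j1400 Ω
|Z| = √(132² + 1400²) = 1410 Ω
I = V/|Z| = 17.9 mA
V_C = I·|Z_C| = 0.0179 × 1400 = 25.1 V

25.1 V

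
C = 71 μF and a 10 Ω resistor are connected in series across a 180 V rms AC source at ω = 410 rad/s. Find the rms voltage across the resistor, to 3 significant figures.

50.3 V

X_C = 1/(ωC) = 34.4 Ω
Z = 10.0 − j34.4 Ω
|Z| = √(10.0² + 34.4²) = 35.8 Ω
I = V/|Z| = 5.03 A
V_R = I·|Z_R| = 5.03 × 10.0 = 50.3 V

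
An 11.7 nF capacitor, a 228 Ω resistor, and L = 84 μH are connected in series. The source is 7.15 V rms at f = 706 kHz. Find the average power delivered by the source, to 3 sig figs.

ω = 2πf = 4.436e+06 rad/s
X_L = ωL = 373 Ω
X_C = 1/(ωC) = 19.3 Ω
Net reactance X = X_L − X_C = 353 Ω
Z = 228 + j353 Ω
|Z| = √(228² + 353²) = 421 Ω
∠Z = arctan(353/228) = 57.2°
I = V/|Z| = 17.0 mA
P = VI cos φ = 7.15 × 0.0170 × cos(57.2°) = 65.9 mW

65.9 mW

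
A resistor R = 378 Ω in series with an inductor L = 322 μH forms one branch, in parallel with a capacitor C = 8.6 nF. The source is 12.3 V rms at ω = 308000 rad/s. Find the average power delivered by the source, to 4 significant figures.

X_L = ωL = 99.18 Ω
X_C = 1/(ωC) = 377.5 Ω
Branch 1 (R+jX_L): Z₁ = 378.0 + j99.18 Ω, |Z₁| = 390.8 Ω
Branch 2 (−jX_C): Z₂ = −j377.5 Ω
Parallel: Z = Z₁Z₂/(Z₁+Z₂), |Z| = 314.3 Ω, ∠Z = -38.93°
I = V/|Z| = 39.14 mA
P = VI cos φ = 12.3 × 0.03914 × cos(-38.93°) = 374.5 mW

374.5 mW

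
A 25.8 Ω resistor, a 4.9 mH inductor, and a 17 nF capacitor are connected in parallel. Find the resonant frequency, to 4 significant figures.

17.44 kHz

ω₀ = 1/√(LC) = 1/√(0.0049 × 1.7e-08) = 109600 rad/s
f₀ = ω₀/(2π) = 17.44 kHz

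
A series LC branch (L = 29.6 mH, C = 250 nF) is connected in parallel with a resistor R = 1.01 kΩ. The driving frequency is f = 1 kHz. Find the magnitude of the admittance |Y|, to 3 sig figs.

2.43 mS

ω = 2πf = 6283 rad/s
X_L = ωL = 186 Ω
X_C = 1/(ωC) = 637 Ω
Branch 1: Z₁ = R = 1010 Ω
Branch 2 (series LC): Z₂ = j(X_L − X_C) = −j451 Ω
Parallel: Z = Z₁Z₂/(Z₁+Z₂), |Z| = 412 Ω, ∠Z = -66.0°
|Y| = 1/|Z| = 2.43 mS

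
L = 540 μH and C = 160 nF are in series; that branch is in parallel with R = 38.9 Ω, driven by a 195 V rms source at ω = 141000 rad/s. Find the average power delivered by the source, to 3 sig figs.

X_L = ωL = 76.1 Ω
X_C = 1/(ωC) = 44.3 Ω
Branch 1: Z₁ = R = 38.9 Ω
Branch 2 (series LC): Z₂ = j(X_L − X_C) = j31.8 Ω
Parallel: Z = Z₁Z₂/(Z₁+Z₂), |Z| = 24.6 Ω, ∠Z = 50.7°
I = V/|Z| = 7.92 A
P = VI cos φ = 195 × 7.92 × cos(50.7°) = 978 W

978 W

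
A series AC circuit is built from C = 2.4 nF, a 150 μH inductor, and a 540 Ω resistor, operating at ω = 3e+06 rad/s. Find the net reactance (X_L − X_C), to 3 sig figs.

311 Ω

X_L = ωL = 450 Ω
X_C = 1/(ωC) = 139 Ω
X = 450 − 139 = 311 Ω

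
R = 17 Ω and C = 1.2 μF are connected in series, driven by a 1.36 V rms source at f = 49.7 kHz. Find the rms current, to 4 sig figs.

ω = 2πf = 312300 rad/s
X_C = 1/(ωC) = 2.669 Ω
Z = 17.00 − j2.669 Ω
|Z| = √(17.00² + 2.669²) = 17.21 Ω
I = V/|Z| = 1.36/17.21 = 79.03 mA

79.03 mA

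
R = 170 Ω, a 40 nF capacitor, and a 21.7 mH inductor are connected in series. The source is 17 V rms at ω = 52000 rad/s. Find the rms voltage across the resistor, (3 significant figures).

4.32 V

X_L = ωL = 1130 Ω
X_C = 1/(ωC) = 481 Ω
Net reactance X = X_L − X_C = 648 Ω
Z = 170 + j648 Ω
|Z| = √(170² + 648²) = 670 Ω
I = V/|Z| = 25.4 mA
V_R = I·|Z_R| = 0.0254 × 170 = 4.32 V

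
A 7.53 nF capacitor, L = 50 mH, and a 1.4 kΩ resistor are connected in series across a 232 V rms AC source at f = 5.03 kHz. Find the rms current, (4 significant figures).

78.06 mA

ω = 2πf = 31600 rad/s
X_L = ωL = 1580 Ω
X_C = 1/(ωC) = 4202 Ω
Net reactance X = X_L − X_C = -2622 Ω
Z = 1400 − j2622 Ω
|Z| = √(1400² + 2622²) = 2972 Ω
I = V/|Z| = 232/2972 = 78.06 mA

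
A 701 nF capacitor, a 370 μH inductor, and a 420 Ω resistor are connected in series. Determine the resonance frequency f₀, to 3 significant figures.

ω₀ = 1/√(LC) = 1/√(0.00037 × 7.01e-07) = 62090 rad/s
f₀ = ω₀/(2π) = 9.88 kHz

9.88 kHz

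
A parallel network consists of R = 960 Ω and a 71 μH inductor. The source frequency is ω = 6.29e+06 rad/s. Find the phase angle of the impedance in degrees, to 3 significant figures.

X_L = ωL = 447 Ω
Parallel: admittances add. Y = 1/R + 1/(jωL)
Y = (0.00104 − j0.00224) S
|Y| = 0.00247 S → |Z| = 1/|Y| = 405 Ω, ∠Z = −∠Y = 65.1°

65.1°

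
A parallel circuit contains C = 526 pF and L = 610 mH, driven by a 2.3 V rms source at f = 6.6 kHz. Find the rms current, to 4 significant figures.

40.75 μA

ω = 2πf = 41470 rad/s
X_L = ωL = 25300 Ω
X_C = 1/(ωC) = 45840 Ω
Parallel: admittances add. Y = 1/(jωL) + jωC
Y = (0 − j1.772e-05) S
|Y| = 1.772e-05 S → |Z| = 1/|Y| = 56440 Ω, ∠Z = −∠Y = 90.00°
I = V/|Z| = 2.3/56440 = 40.75 μA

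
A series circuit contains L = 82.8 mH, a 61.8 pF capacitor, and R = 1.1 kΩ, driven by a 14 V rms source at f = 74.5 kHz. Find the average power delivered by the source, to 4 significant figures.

ω = 2πf = 468100 rad/s
X_L = ωL = 38760 Ω
X_C = 1/(ωC) = 34570 Ω
Net reactance X = X_L − X_C = 4190 Ω
Z = 1100 + j4190 Ω
|Z| = √(1100² + 4190²) = 4332 Ω
∠Z = arctan(4190/1100) = 75.29°
I = V/|Z| = 3.232 mA
P = VI cos φ = 14 × 0.003232 × cos(75.29°) = 11.49 mW

11.49 mW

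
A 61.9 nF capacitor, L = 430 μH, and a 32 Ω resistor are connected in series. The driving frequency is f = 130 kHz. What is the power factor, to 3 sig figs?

0.0961

ω = 2πf = 816800 rad/s
X_L = ωL = 351 Ω
X_C = 1/(ωC) = 19.8 Ω
Net reactance X = X_L − X_C = 331 Ω
Z = 32.0 + j331 Ω
|Z| = √(32.0² + 331²) = 333 Ω
∠Z = arctan(331/32.0) = 84.5°
cos φ = cos(84.5°) = 0.0961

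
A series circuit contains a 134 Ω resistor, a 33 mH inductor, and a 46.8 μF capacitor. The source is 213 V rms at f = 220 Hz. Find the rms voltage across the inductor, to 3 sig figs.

70.7 V

ω = 2πf = 1382 rad/s
X_L = ωL = 45.6 Ω
X_C = 1/(ωC) = 15.5 Ω
Net reactance X = X_L − X_C = 30.2 Ω
Z = 134 + j30.2 Ω
|Z| = √(134² + 30.2²) = 137 Ω
I = V/|Z| = 1.55 A
V_L = I·|Z_L| = 1.55 × 45.6 = 70.7 V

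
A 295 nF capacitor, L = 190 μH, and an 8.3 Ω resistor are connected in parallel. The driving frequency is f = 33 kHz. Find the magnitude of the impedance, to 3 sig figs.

ω = 2πf = 207300 rad/s
X_L = ωL = 39.4 Ω
X_C = 1/(ωC) = 16.3 Ω
Parallel: admittances add. Y = 1/R + 1/(jωL) + jωC
Y = (0.120 + j0.0358) S
|Y| = 0.126 S → |Z| = 1/|Y| = 7.96 Ω, ∠Z = −∠Y = -16.5°

7.96 Ω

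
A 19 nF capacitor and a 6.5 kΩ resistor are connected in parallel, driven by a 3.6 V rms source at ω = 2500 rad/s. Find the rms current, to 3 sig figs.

580 μA

X_C = 1/(ωC) = 21100 Ω
Parallel: admittances add. Y = 1/R + jωC
Y = (0.000154 + j4.75e-05) S
|Y| = 0.000161 S → |Z| = 1/|Y| = 6210 Ω, ∠Z = −∠Y = -17.2°
I = V/|Z| = 3.6/6210 = 580 μA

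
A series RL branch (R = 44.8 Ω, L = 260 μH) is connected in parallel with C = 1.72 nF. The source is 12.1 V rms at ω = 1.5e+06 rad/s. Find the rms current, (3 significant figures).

X_L = ωL = 390 Ω
X_C = 1/(ωC) = 388 Ω
Branch 1 (R+jX_L): Z₁ = 44.8 + j390 Ω, |Z₁| = 393 Ω
Branch 2 (−jX_C): Z₂ = −j388 Ω
Parallel: Z = Z₁Z₂/(Z₁+Z₂), |Z| = 3390 Ω, ∠Z = -9.62°
I = V/|Z| = 12.1/3390 = 3.57 mA

3.57 mA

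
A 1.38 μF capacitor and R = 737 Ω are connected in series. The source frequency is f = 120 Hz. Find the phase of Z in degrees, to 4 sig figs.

ω = 2πf = 754.0 rad/s
X_C = 1/(ωC) = 961.1 Ω
Z = 737.0 − j961.1 Ω
|Z| = √(737.0² + 961.1²) = 1211 Ω
∠Z = arctan(-961.1/737.0) = -52.52°

-52.52°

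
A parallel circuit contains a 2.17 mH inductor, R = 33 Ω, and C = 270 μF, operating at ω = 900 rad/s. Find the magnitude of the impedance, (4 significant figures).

3.694 Ω

X_L = ωL = 1.953 Ω
X_C = 1/(ωC) = 4.115 Ω
Parallel: admittances add. Y = 1/R + 1/(jωL) + jωC
Y = (0.03030 − j0.2690) S
|Y| = 0.2707 S → |Z| = 1/|Y| = 3.694 Ω, ∠Z = −∠Y = 83.57°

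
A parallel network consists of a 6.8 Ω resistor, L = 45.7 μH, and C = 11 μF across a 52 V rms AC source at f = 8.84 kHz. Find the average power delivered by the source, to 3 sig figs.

398 W

ω = 2πf = 55540 rad/s
X_L = ωL = 2.54 Ω
X_C = 1/(ωC) = 1.64 Ω
Parallel: admittances add. Y = 1/R + 1/(jωL) + jωC
Y = (0.147 + j0.217) S
|Y| = 0.262 S → |Z| = 1/|Y| = 3.81 Ω, ∠Z = −∠Y = -55.9°
I = V/|Z| = 13.6 A
P = VI cos φ = 52 × 13.6 × cos(-55.9°) = 398 W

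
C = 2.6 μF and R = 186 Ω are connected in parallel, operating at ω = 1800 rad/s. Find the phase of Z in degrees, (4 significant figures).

-41.04°

X_C = 1/(ωC) = 213.7 Ω
Parallel: admittances add. Y = 1/R + jωC
Y = (0.005376 + j0.004680) S
|Y| = 0.007128 S → |Z| = 1/|Y| = 140.3 Ω, ∠Z = −∠Y = -41.04°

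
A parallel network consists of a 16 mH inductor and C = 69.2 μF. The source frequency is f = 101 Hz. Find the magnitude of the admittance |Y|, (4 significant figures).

ω = 2πf = 634.6 rad/s
X_L = ωL = 10.15 Ω
X_C = 1/(ωC) = 22.77 Ω
Parallel: admittances add. Y = 1/(jωL) + jωC
Y = (0 − j0.05457) S
|Y| = 0.05457 S → |Z| = 1/|Y| = 18.32 Ω, ∠Z = −∠Y = 90.00°

54.57 mS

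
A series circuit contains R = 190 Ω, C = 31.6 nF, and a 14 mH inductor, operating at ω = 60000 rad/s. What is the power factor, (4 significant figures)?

0.5194

X_L = ωL = 840.0 Ω
X_C = 1/(ωC) = 527.4 Ω
Net reactance X = X_L − X_C = 312.6 Ω
Z = 190.0 + j312.6 Ω
|Z| = √(190.0² + 312.6²) = 365.8 Ω
∠Z = arctan(312.6/190.0) = 58.71°
cos φ = cos(58.71°) = 0.5194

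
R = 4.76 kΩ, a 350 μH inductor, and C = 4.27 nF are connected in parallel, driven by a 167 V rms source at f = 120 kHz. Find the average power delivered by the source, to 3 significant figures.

ω = 2πf = 754000 rad/s
X_L = ωL = 264 Ω
X_C = 1/(ωC) = 311 Ω
Parallel: admittances add. Y = 1/R + 1/(jωL) + jωC
Y = (0.000210 − j0.000570) S
|Y| = 0.000607 S → |Z| = 1/|Y| = 1650 Ω, ∠Z = −∠Y = 69.8°
I = V/|Z| = 101 mA
P = VI cos φ = 167 × 0.101 × cos(69.8°) = 5.86 W

5.86 W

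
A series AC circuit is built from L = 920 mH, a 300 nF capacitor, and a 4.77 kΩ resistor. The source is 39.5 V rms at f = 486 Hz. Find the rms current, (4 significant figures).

ω = 2πf = 3054 rad/s
X_L = ωL = 2809 Ω
X_C = 1/(ωC) = 1092 Ω
Net reactance X = X_L − X_C = 1718 Ω
Z = 4770 + j1718 Ω
|Z| = √(4770² + 1718²) = 5070 Ω
I = V/|Z| = 39.5/5070 = 7.791 mA

7.791 mA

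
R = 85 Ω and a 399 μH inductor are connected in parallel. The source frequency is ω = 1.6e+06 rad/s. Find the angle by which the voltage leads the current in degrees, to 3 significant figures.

X_L = ωL = 638 Ω
Parallel: admittances add. Y = 1/R + 1/(jωL)
Y = (0.0118 − j0.00157) S
|Y| = 0.0119 S → |Z| = 1/|Y| = 84.3 Ω, ∠Z = −∠Y = 7.58°

7.58°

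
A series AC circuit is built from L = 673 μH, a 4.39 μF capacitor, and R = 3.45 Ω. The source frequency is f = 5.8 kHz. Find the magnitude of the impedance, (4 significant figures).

18.60 Ω

ω = 2πf = 36440 rad/s
X_L = ωL = 24.53 Ω
X_C = 1/(ωC) = 6.251 Ω
Net reactance X = X_L − X_C = 18.28 Ω
Z = 3.450 + j18.28 Ω
|Z| = √(3.450² + 18.28²) = 18.60 Ω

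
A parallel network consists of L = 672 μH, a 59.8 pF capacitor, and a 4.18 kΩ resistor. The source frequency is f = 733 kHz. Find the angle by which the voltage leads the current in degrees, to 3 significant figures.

11.3°

ω = 2πf = 4.606e+06 rad/s
X_L = ωL = 3090 Ω
X_C = 1/(ωC) = 3630 Ω
Parallel: admittances add. Y = 1/R + 1/(jωL) + jωC
Y = (0.000239 − j4.77e-05) S
|Y| = 0.000244 S → |Z| = 1/|Y| = 4100 Ω, ∠Z = −∠Y = 11.3°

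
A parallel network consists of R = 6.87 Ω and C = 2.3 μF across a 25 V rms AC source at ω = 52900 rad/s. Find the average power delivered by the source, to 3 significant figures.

91.0 W

X_C = 1/(ωC) = 8.22 Ω
Parallel: admittances add. Y = 1/R + jωC
Y = (0.146 + j0.122) S
|Y| = 0.190 S → |Z| = 1/|Y| = 5.27 Ω, ∠Z = −∠Y = -39.9°
I = V/|Z| = 4.74 A
P = VI cos φ = 25 × 4.74 × cos(-39.9°) = 91.0 W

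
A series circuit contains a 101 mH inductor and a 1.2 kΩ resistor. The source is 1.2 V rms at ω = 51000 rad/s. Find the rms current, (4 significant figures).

X_L = ωL = 5151 Ω
Z = 1200 + j5151 Ω
|Z| = √(1200² + 5151²) = 5289 Ω
I = V/|Z| = 1.2/5289 = 226.9 μA

226.9 μA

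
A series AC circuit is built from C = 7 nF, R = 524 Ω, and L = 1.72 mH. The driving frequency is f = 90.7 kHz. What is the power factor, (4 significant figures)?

ω = 2πf = 569900 rad/s
X_L = ωL = 980.2 Ω
X_C = 1/(ωC) = 250.7 Ω
Net reactance X = X_L − X_C = 729.5 Ω
Z = 524.0 + j729.5 Ω
|Z| = √(524.0² + 729.5²) = 898.2 Ω
∠Z = arctan(729.5/524.0) = 54.31°
cos φ = cos(54.31°) = 0.5834

0.5834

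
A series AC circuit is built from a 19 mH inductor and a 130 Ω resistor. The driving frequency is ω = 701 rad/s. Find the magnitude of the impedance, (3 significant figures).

131 Ω

X_L = ωL = 13.3 Ω
Z = 130 + j13.3 Ω
|Z| = √(130² + 13.3²) = 131 Ω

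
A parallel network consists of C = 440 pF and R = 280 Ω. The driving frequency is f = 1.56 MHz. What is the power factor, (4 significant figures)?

ω = 2πf = 9.802e+06 rad/s
X_C = 1/(ωC) = 231.9 Ω
Parallel: admittances add. Y = 1/R + jωC
Y = (0.003571 + j0.004313) S
|Y| = 0.005600 S → |Z| = 1/|Y| = 178.6 Ω, ∠Z = −∠Y = -50.37°
cos φ = cos(-50.37°) = 0.6378

0.6378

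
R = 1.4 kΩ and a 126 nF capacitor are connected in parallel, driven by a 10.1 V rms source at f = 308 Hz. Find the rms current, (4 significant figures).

7.623 mA

ω = 2πf = 1935 rad/s
X_C = 1/(ωC) = 4101 Ω
Parallel: admittances add. Y = 1/R + jωC
Y = (0.0007143 + j0.0002438) S
|Y| = 0.0007548 S → |Z| = 1/|Y| = 1325 Ω, ∠Z = −∠Y = -18.85°
I = V/|Z| = 10.1/1325 = 7.623 mA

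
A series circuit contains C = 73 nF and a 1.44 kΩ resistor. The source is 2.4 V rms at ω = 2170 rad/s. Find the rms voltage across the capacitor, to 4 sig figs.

X_C = 1/(ωC) = 6313 Ω
Z = 1440 − j6313 Ω
|Z| = √(1440² + 6313²) = 6475 Ω
I = V/|Z| = 370.7 μA
V_C = I·|Z_C| = 0.0003707 × 6313 = 2.340 V

2.340 V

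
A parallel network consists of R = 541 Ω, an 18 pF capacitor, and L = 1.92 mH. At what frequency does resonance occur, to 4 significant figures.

856.1 kHz

ω₀ = 1/√(LC) = 1/√(0.00192 × 1.8e-11) = 5.379e+06 rad/s
f₀ = ω₀/(2π) = 856.1 kHz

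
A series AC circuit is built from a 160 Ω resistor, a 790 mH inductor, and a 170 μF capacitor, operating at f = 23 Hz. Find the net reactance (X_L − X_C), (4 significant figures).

ω = 2πf = 144.5 rad/s
X_L = ωL = 114.2 Ω
X_C = 1/(ωC) = 40.70 Ω
X = 114.2 − 40.70 = 73.46 Ω

73.46 Ω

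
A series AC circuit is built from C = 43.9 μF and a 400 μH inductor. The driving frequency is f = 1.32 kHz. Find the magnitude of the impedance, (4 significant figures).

ω = 2πf = 8294 rad/s
X_L = ωL = 3.318 Ω
X_C = 1/(ωC) = 2.747 Ω
Net reactance X = X_L − X_C = 0.5710 Ω
Z = j0.5710 Ω
|Z| = √(0² + 0.5710²) = 0.5710 Ω

0.5710 Ω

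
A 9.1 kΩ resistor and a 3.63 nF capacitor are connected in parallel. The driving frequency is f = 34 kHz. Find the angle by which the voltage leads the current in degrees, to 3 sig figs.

ω = 2πf = 213600 rad/s
X_C = 1/(ωC) = 1290 Ω
Parallel: admittances add. Y = 1/R + jωC
Y = (0.000110 + j0.000775) S
|Y| = 0.000783 S → |Z| = 1/|Y| = 1280 Ω, ∠Z = −∠Y = -81.9°

-81.9°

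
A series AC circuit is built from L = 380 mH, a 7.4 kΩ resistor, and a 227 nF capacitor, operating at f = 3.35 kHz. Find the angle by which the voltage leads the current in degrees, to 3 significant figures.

46.5°

ω = 2πf = 21050 rad/s
X_L = ωL = 8000 Ω
X_C = 1/(ωC) = 209 Ω
Net reactance X = X_L − X_C = 7790 Ω
Z = 7400 + j7790 Ω
|Z| = √(7400² + 7790²) = 10700 Ω
∠Z = arctan(7790/7400) = 46.5°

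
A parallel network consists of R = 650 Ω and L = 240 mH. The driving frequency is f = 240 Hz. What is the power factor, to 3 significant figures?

0.486

ω = 2πf = 1508 rad/s
X_L = ωL = 362 Ω
Parallel: admittances add. Y = 1/R + 1/(jωL)
Y = (0.00154 − j0.00276) S
|Y| = 0.00316 S → |Z| = 1/|Y| = 316 Ω, ∠Z = −∠Y = 60.9°
cos φ = cos(60.9°) = 0.486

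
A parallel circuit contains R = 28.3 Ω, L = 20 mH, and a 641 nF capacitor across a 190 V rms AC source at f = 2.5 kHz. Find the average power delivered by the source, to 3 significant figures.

1.28 kW

ω = 2πf = 15710 rad/s
X_L = ωL = 314 Ω
X_C = 1/(ωC) = 99.3 Ω
Parallel: admittances add. Y = 1/R + 1/(jωL) + jωC
Y = (0.0353 + j0.00689) S
|Y| = 0.0360 S → |Z| = 1/|Y| = 27.8 Ω, ∠Z = −∠Y = -11.0°
I = V/|Z| = 6.84 A
P = VI cos φ = 190 × 6.84 × cos(-11.0°) = 1.28 kW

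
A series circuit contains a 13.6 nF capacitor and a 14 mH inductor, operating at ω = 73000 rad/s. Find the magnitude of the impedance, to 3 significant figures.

14.7 Ω

X_L = ωL = 1020 Ω
X_C = 1/(ωC) = 1010 Ω
Net reactance X = X_L − X_C = 14.7 Ω
Z = j14.7 Ω
|Z| = √(0² + 14.7²) = 14.7 Ω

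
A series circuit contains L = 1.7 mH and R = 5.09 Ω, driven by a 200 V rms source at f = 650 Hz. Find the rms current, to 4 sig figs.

23.23 A

ω = 2πf = 4084 rad/s
X_L = ωL = 6.943 Ω
Z = 5.090 + j6.943 Ω
|Z| = √(5.090² + 6.943²) = 8.609 Ω
I = V/|Z| = 200/8.609 = 23.23 A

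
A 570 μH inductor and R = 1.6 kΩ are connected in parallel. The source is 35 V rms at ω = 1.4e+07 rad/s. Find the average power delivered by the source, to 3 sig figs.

766 mW

X_L = ωL = 7980 Ω
Parallel: admittances add. Y = 1/R + 1/(jωL)
Y = (0.000625 − j0.000125) S
|Y| = 0.000637 S → |Z| = 1/|Y| = 1570 Ω, ∠Z = −∠Y = 11.3°
I = V/|Z| = 22.3 mA
P = VI cos φ = 35 × 0.0223 × cos(11.3°) = 766 mW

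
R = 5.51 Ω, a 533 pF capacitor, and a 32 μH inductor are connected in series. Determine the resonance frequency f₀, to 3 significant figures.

1.22 MHz

ω₀ = 1/√(LC) = 1/√(3.2e-05 × 5.33e-10) = 7.657e+06 rad/s
f₀ = ω₀/(2π) = 1.22 MHz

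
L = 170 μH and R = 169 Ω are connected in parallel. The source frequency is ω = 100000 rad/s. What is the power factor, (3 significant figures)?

0.100

X_L = ωL = 17.0 Ω
Parallel: admittances add. Y = 1/R + 1/(jωL)
Y = (0.00592 − j0.0588) S
|Y| = 0.0591 S → |Z| = 1/|Y| = 16.9 Ω, ∠Z = −∠Y = 84.3°
cos φ = cos(84.3°) = 0.100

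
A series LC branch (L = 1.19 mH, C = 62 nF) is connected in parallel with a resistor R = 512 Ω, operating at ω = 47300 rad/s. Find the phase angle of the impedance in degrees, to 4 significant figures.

-60.92°

X_L = ωL = 56.29 Ω
X_C = 1/(ωC) = 341.0 Ω
Branch 1: Z₁ = R = 512.0 Ω
Branch 2 (series LC): Z₂ = j(X_L − X_C) = −j284.7 Ω
Parallel: Z = Z₁Z₂/(Z₁+Z₂), |Z| = 248.8 Ω, ∠Z = -60.92°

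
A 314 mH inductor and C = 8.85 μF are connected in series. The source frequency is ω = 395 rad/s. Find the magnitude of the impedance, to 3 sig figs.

X_L = ωL = 124 Ω
X_C = 1/(ωC) = 286 Ω
Net reactance X = X_L − X_C = -162 Ω
Z = − j162 Ω
|Z| = √(0² + 162²) = 162 Ω

162 Ω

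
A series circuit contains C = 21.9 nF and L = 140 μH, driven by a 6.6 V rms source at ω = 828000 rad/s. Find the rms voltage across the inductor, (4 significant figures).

X_L = ωL = 115.9 Ω
X_C = 1/(ωC) = 55.15 Ω
Net reactance X = X_L − X_C = 60.77 Ω
Z = j60.77 Ω
|Z| = √(0² + 60.77²) = 60.77 Ω
I = V/|Z| = 108.6 mA
V_L = I·|Z_L| = 0.1086 × 115.9 = 12.59 V

12.59 V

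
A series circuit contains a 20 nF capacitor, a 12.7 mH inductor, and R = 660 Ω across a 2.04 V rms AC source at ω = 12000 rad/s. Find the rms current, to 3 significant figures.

X_L = ωL = 152 Ω
X_C = 1/(ωC) = 4170 Ω
Net reactance X = X_L − X_C = -4010 Ω
Z = 660 − j4010 Ω
|Z| = √(660² + 4010²) = 4070 Ω
I = V/|Z| = 2.04/4070 = 501 μA

501 μA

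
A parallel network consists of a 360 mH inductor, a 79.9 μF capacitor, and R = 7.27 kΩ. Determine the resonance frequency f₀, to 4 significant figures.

29.68 Hz

ω₀ = 1/√(LC) = 1/√(0.36 × 7.99e-05) = 186.5 rad/s
f₀ = ω₀/(2π) = 29.68 Hz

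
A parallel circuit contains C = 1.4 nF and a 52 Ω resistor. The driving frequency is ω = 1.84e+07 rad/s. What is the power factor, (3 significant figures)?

X_C = 1/(ωC) = 38.8 Ω
Parallel: admittances add. Y = 1/R + jωC
Y = (0.0192 + j0.0258) S
|Y| = 0.0321 S → |Z| = 1/|Y| = 31.1 Ω, ∠Z = −∠Y = -53.3°
cos φ = cos(-53.3°) = 0.598

0.598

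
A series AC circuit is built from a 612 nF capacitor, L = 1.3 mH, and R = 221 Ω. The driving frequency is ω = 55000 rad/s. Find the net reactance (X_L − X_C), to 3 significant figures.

41.8 Ω

X_L = ωL = 71.5 Ω
X_C = 1/(ωC) = 29.7 Ω
X = 71.5 − 29.7 = 41.8 Ω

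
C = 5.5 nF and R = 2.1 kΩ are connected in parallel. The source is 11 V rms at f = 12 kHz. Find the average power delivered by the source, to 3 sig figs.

ω = 2πf = 75400 rad/s
X_C = 1/(ωC) = 2410 Ω
Parallel: admittances add. Y = 1/R + jωC
Y = (0.000476 + j0.000415) S
|Y| = 0.000631 S → |Z| = 1/|Y| = 1580 Ω, ∠Z = −∠Y = -41.1°
I = V/|Z| = 6.95 mA
P = VI cos φ = 11 × 0.00695 × cos(-41.1°) = 57.6 mW

57.6 mW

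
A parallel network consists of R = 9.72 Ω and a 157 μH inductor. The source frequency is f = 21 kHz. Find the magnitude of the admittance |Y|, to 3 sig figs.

114 mS

ω = 2πf = 131900 rad/s
X_L = ωL = 20.7 Ω
Parallel: admittances add. Y = 1/R + 1/(jωL)
Y = (0.103 − j0.0483) S
|Y| = 0.114 S → |Z| = 1/|Y| = 8.80 Ω, ∠Z = −∠Y = 25.1°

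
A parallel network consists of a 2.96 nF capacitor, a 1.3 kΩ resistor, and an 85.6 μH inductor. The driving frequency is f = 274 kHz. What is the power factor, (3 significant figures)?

0.414

ω = 2πf = 1.722e+06 rad/s
X_L = ωL = 147 Ω
X_C = 1/(ωC) = 196 Ω
Parallel: admittances add. Y = 1/R + 1/(jωL) + jωC
Y = (0.000769 − j0.00169) S
|Y| = 0.00186 S → |Z| = 1/|Y| = 539 Ω, ∠Z = −∠Y = 65.5°
cos φ = cos(65.5°) = 0.414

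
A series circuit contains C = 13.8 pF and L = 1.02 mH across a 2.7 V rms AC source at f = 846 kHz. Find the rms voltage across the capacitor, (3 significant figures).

ω = 2πf = 5.316e+06 rad/s
X_L = ωL = 5420 Ω
X_C = 1/(ωC) = 13600 Ω
Net reactance X = X_L − X_C = -8210 Ω
Z = − j8210 Ω
|Z| = √(0² + 8210²) = 8210 Ω
I = V/|Z| = 329 μA
V_C = I·|Z_C| = 0.000329 × 13600 = 4.48 V

4.48 V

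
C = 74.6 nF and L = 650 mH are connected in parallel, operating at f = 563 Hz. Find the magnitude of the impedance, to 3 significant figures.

ω = 2πf = 3537 rad/s
X_L = ωL = 2300 Ω
X_C = 1/(ωC) = 3790 Ω
Parallel: admittances add. Y = 1/(jωL) + jωC
Y = (0 − j0.000171) S
|Y| = 0.000171 S → |Z| = 1/|Y| = 5850 Ω, ∠Z = −∠Y = 90.0°

5850 Ω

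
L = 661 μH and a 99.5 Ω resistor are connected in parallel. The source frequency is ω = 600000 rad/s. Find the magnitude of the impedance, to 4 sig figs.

X_L = ωL = 396.6 Ω
Parallel: admittances add. Y = 1/R + 1/(jωL)
Y = (0.01005 − j0.002521) S
|Y| = 0.01036 S → |Z| = 1/|Y| = 96.51 Ω, ∠Z = −∠Y = 14.08°

96.51 Ω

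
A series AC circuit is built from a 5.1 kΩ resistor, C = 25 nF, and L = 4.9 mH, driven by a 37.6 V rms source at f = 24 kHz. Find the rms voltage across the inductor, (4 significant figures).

ω = 2πf = 150800 rad/s
X_L = ωL = 738.9 Ω
X_C = 1/(ωC) = 265.3 Ω
Net reactance X = X_L − X_C = 473.6 Ω
Z = 5100 + j473.6 Ω
|Z| = √(5100² + 473.6²) = 5122 Ω
I = V/|Z| = 7.341 mA
V_L = I·|Z_L| = 0.007341 × 738.9 = 5.424 V

5.424 V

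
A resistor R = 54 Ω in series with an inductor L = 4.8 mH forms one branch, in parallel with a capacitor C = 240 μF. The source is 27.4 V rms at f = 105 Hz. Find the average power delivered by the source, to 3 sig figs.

13.9 W

ω = 2πf = 659.7 rad/s
X_L = ωL = 3.17 Ω
X_C = 1/(ωC) = 6.32 Ω
Branch 1 (R+jX_L): Z₁ = 54.0 + j3.17 Ω, |Z₁| = 54.1 Ω
Branch 2 (−jX_C): Z₂ = −j6.32 Ω
Parallel: Z = Z₁Z₂/(Z₁+Z₂), |Z| = 6.32 Ω, ∠Z = -83.3°
I = V/|Z| = 4.34 A
P = VI cos φ = 27.4 × 4.34 × cos(-83.3°) = 13.9 W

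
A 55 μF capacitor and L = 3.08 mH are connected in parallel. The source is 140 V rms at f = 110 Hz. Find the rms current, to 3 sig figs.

ω = 2πf = 691.2 rad/s
X_L = ωL = 2.13 Ω
X_C = 1/(ωC) = 26.3 Ω
Parallel: admittances add. Y = 1/(jωL) + jωC
Y = (0 − j0.432) S
|Y| = 0.432 S → |Z| = 1/|Y| = 2.32 Ω, ∠Z = −∠Y = 90.0°
I = V/|Z| = 140/2.32 = 60.4 A

60.4 A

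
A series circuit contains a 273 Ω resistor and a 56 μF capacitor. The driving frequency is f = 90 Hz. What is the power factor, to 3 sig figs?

0.993

ω = 2πf = 565.5 rad/s
X_C = 1/(ωC) = 31.6 Ω
Z = 273 − j31.6 Ω
|Z| = √(273² + 31.6²) = 275 Ω
∠Z = arctan(-31.6/273) = -6.60°
cos φ = cos(-6.60°) = 0.993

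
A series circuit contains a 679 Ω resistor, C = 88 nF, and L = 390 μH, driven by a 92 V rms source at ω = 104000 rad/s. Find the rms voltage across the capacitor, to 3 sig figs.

14.7 V

X_L = ωL = 40.6 Ω
X_C = 1/(ωC) = 109 Ω
Net reactance X = X_L − X_C = -68.7 Ω
Z = 679 − j68.7 Ω
|Z| = √(679² + 68.7²) = 682 Ω
I = V/|Z| = 135 mA
V_C = I·|Z_C| = 0.135 × 109 = 14.7 V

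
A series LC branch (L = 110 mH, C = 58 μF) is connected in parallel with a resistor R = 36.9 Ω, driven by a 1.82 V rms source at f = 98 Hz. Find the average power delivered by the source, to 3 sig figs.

ω = 2πf = 615.8 rad/s
X_L = ωL = 67.7 Ω
X_C = 1/(ωC) = 28.0 Ω
Branch 1: Z₁ = R = 36.9 Ω
Branch 2 (series LC): Z₂ = j(X_L − X_C) = j39.7 Ω
Parallel: Z = Z₁Z₂/(Z₁+Z₂), |Z| = 27.0 Ω, ∠Z = 42.9°
I = V/|Z| = 67.3 mA
P = VI cos φ = 1.82 × 0.0673 × cos(42.9°) = 89.8 mW

89.8 mW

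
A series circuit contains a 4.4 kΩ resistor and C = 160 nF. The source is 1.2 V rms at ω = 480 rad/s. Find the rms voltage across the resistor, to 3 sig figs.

X_C = 1/(ωC) = 13000 Ω
Z = 4400 − j13000 Ω
|Z| = √(4400² + 13000²) = 13700 Ω
I = V/|Z| = 87.3 μA
V_R = I·|Z_R| = 8.73e-05 × 4400 = 0.384 V

0.384 V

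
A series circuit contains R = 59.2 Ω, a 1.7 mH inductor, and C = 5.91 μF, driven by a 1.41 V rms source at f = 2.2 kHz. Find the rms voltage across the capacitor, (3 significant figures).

ω = 2πf = 13820 rad/s
X_L = ωL = 23.5 Ω
X_C = 1/(ωC) = 12.2 Ω
Net reactance X = X_L − X_C = 11.3 Ω
Z = 59.2 + j11.3 Ω
|Z| = √(59.2² + 11.3²) = 60.3 Ω
I = V/|Z| = 23.4 mA
V_C = I·|Z_C| = 0.0234 × 12.2 = 0.286 V

0.286 V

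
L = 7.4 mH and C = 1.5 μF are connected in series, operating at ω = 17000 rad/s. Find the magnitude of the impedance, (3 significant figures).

86.6 Ω

X_L = ωL = 126 Ω
X_C = 1/(ωC) = 39.2 Ω
Net reactance X = X_L − X_C = 86.6 Ω
Z = j86.6 Ω
|Z| = √(0² + 86.6²) = 86.6 Ω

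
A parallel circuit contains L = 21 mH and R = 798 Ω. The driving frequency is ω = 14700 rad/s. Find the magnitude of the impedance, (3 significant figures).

X_L = ωL = 309 Ω
Parallel: admittances add. Y = 1/R + 1/(jωL)
Y = (0.00125 − j0.00324) S
|Y| = 0.00347 S → |Z| = 1/|Y| = 288 Ω, ∠Z = −∠Y = 68.9°

288 Ω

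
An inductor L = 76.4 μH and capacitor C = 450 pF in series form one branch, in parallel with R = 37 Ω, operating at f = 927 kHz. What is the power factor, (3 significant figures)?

ω = 2πf = 5.825e+06 rad/s
X_L = ωL = 445 Ω
X_C = 1/(ωC) = 382 Ω
Branch 1: Z₁ = R = 37.0 Ω
Branch 2 (series LC): Z₂ = j(X_L − X_C) = j63.5 Ω
Parallel: Z = Z₁Z₂/(Z₁+Z₂), |Z| = 32.0 Ω, ∠Z = 30.2°
cos φ = cos(30.2°) = 0.864

0.864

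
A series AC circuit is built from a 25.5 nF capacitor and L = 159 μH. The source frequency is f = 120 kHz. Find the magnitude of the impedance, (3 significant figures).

67.9 Ω

ω = 2πf = 754000 rad/s
X_L = ωL = 120 Ω
X_C = 1/(ωC) = 52.0 Ω
Net reactance X = X_L − X_C = 67.9 Ω
Z = j67.9 Ω
|Z| = √(0² + 67.9²) = 67.9 Ω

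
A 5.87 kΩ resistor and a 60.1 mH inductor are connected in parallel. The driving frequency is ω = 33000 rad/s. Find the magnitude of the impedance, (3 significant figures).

X_L = ωL = 1980 Ω
Parallel: admittances add. Y = 1/R + 1/(jωL)
Y = (0.000170 − j0.000504) S
|Y| = 0.000532 S → |Z| = 1/|Y| = 1880 Ω, ∠Z = −∠Y = 71.3°

1880 Ω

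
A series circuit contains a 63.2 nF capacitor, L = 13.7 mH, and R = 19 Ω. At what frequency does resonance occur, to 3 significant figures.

5.41 kHz

ω₀ = 1/√(LC) = 1/√(0.0137 × 6.32e-08) = 33980 rad/s
f₀ = ω₀/(2π) = 5.41 kHz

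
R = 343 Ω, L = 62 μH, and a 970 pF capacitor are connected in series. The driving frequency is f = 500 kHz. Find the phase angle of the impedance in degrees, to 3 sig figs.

-21.2°

ω = 2πf = 3.142e+06 rad/s
X_L = ωL = 195 Ω
X_C = 1/(ωC) = 328 Ω
Net reactance X = X_L − X_C = -133 Ω
Z = 343 − j133 Ω
|Z| = √(343² + 133²) = 368 Ω
∠Z = arctan(-133/343) = -21.2°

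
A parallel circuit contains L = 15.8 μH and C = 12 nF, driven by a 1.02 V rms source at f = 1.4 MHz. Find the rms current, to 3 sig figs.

ω = 2πf = 8.796e+06 rad/s
X_L = ωL = 139 Ω
X_C = 1/(ωC) = 9.47 Ω
Parallel: admittances add. Y = 1/(jωL) + jωC
Y = (0 + j0.0984) S
|Y| = 0.0984 S → |Z| = 1/|Y| = 10.2 Ω, ∠Z = −∠Y = -90.0°
I = V/|Z| = 1.02/10.2 = 100 mA

100 mA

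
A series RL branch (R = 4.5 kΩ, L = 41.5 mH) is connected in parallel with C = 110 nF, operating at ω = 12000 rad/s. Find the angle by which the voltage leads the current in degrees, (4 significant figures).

X_L = ωL = 498.0 Ω
X_C = 1/(ωC) = 757.6 Ω
Branch 1 (R+jX_L): Z₁ = 4500 + j498.0 Ω, |Z₁| = 4527 Ω
Branch 2 (−jX_C): Z₂ = −j757.6 Ω
Parallel: Z = Z₁Z₂/(Z₁+Z₂), |Z| = 760.9 Ω, ∠Z = -80.38°

-80.38°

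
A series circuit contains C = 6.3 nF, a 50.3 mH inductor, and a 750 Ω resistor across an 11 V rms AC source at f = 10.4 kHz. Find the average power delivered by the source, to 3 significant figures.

ω = 2πf = 65350 rad/s
X_L = ωL = 3290 Ω
X_C = 1/(ωC) = 2430 Ω
Net reactance X = X_L − X_C = 858 Ω
Z = 750 + j858 Ω
|Z| = √(750² + 858²) = 1140 Ω
∠Z = arctan(858/750) = 48.8°
I = V/|Z| = 9.65 mA
P = VI cos φ = 11 × 0.00965 × cos(48.8°) = 69.9 mW

69.9 mW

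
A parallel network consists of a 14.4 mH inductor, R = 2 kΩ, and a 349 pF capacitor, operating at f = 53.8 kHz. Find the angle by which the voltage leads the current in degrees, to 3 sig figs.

ω = 2πf = 338000 rad/s
X_L = ωL = 4870 Ω
X_C = 1/(ωC) = 8480 Ω
Parallel: admittances add. Y = 1/R + 1/(jωL) + jωC
Y = (0.000500 − j8.75e-05) S
|Y| = 0.000508 S → |Z| = 1/|Y| = 1970 Ω, ∠Z = −∠Y = 9.92°

9.92°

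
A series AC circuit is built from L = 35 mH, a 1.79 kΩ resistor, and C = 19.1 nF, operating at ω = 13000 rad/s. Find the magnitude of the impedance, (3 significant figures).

4000 Ω

X_L = ωL = 455 Ω
X_C = 1/(ωC) = 4030 Ω
Net reactance X = X_L − X_C = -3570 Ω
Z = 1790 − j3570 Ω
|Z| = √(1790² + 3570²) = 4000 Ω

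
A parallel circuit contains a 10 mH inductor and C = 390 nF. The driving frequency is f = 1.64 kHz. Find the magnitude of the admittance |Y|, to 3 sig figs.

5.69 mS

ω = 2πf = 10300 rad/s
X_L = ωL = 103 Ω
X_C = 1/(ωC) = 249 Ω
Parallel: admittances add. Y = 1/(jωL) + jωC
Y = (0 − j0.00569) S
|Y| = 0.00569 S → |Z| = 1/|Y| = 176 Ω, ∠Z = −∠Y = 90.0°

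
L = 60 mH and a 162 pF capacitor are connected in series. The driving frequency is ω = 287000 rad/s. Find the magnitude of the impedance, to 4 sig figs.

X_L = ωL = 17220 Ω
X_C = 1/(ωC) = 21510 Ω
Net reactance X = X_L − X_C = -4288 Ω
Z = − j4288 Ω
|Z| = √(0² + 4288²) = 4288 Ω

4288 Ω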